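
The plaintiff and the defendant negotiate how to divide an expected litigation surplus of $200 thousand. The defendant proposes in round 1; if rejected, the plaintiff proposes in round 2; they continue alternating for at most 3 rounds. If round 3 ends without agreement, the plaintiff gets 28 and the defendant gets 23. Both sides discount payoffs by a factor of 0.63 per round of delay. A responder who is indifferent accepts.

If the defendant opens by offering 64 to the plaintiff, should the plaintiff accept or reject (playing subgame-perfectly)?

Accept

Round 3 (the defendant proposes): the plaintiff gets 28 if talks fail, so the defendant offers 28 and keeps 172.
Round 2 (the plaintiff proposes): the defendant can get 172 next round, worth 0.63 × 172 = 108.36 now. The plaintiff offers 108.36 and keeps 200 − 108.36 = 91.64.
So by rejecting in round 1, the plaintiff gets 91.64 next round, worth 0.63 × 91.64 = 57.7332 now.
Offer 64 ≥ 57.7332, so the plaintiff accepts.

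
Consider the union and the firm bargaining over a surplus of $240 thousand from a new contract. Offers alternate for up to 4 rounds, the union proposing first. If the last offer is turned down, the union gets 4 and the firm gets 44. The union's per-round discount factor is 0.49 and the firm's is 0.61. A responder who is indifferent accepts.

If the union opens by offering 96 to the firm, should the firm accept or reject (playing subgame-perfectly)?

Reject

Work out the firm's continuation value if the offer is rejected.
Round 4 (the firm proposes): the union gets 4 if talks fail, so the firm offers 4 and keeps 236.
Round 3 (the union proposes): the firm can get 236 next round, worth 0.61 × 236 = 143.96 now, so the union offers 143.96, keeping 96.04.
Round 2 (the firm proposes): the union can get 96.04 next round, worth 0.49 × 96.04 = 47.0596 now; the firm offers that and keeps 192.9404.
So by rejecting in round 1, the firm gets 192.9404 next round, worth 0.61 × 192.9404 = 117.693644 now.
Offer 96 < 117.693644, so the firm rejects.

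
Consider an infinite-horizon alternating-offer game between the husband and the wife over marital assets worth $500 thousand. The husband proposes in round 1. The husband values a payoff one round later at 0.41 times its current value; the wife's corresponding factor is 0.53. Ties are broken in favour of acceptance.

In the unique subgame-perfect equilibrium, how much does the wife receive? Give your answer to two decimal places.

In a stationary SPE each proposer offers the other exactly their discounted continuation value.
If the husband keeps x when proposing and the wife keeps y when proposing, then x = 500 − 0.53y and y = 500 − 0.41x.
Solving: x = 500(1 − 0.53) / (1 − 0.41·0.53) = 235 / 0.7827 ≈ 300.2427.
The wife gets 500 − 300.2427 ≈ 199.7573.

199.76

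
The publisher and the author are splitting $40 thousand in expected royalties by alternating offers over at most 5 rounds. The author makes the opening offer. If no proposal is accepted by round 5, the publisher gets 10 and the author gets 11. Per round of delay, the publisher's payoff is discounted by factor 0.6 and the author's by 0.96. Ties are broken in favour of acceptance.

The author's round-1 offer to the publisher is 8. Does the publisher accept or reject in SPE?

Accept

Round 5 (the author proposes): the publisher gets 10 if talks fail, so the author offers 10 and keeps 30.
Round 4 (the publisher proposes): the author can get 30 next round, worth 0.96 × 30 = 28.8 now, so the publisher offers 28.8, keeping 11.2.
Round 3 (the author proposes): the publisher can get 11.2 next round, worth 0.6 × 11.2 = 6.72 now; the author offers that and keeps 33.28.
Round 2 (the publisher proposes): the author can get 33.28 next round, worth 0.96 × 33.28 = 31.9488 now, so the publisher offers 31.9488, keeping 8.0512.
So by rejecting in round 1, the publisher gets 8.0512 next round, worth 0.6 × 8.0512 = 4.83072 now.
Offer 8 ≥ 4.83072, so the publisher accepts.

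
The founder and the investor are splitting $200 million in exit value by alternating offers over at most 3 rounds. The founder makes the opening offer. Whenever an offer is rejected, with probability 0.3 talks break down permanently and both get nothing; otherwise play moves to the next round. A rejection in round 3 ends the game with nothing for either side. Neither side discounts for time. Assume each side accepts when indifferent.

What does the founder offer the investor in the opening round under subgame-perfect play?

Round 3 (the founder proposes): the investor will accept anything ≥ 0, so the founder offers 0 and keeps 200.
Round 2 (the investor proposes): rejecting gives the founder an expected 0.7 × 200 = 140; the investor offers that and keeps 60.
Round 1 (the founder proposes): rejecting gives the investor an expected 0.7 × 60 = 42, so the founder offers 42, keeping 158.

42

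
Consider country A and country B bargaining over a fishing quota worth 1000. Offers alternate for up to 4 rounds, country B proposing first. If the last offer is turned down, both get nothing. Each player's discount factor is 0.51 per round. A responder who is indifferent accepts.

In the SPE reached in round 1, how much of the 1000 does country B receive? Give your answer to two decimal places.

Round 4 (country A proposes): country B will accept anything ≥ 0, so country A offers 0 and keeps 1000.
Round 3 (country B proposes): country A can get 1000 next round, worth 0.51 × 1000 = 510 now. Country B offers 510 and keeps 1000 − 510 = 490.
Round 2 (country A proposes): country B can get 490 next round, worth 0.51 × 490 = 249.9 now; country A offers that and keeps 750.1.
Round 1 (country B proposes): country A can get 750.1 next round, worth 0.51 × 750.1 = 382.551 now, so country B offers 382.551, keeping 617.449.

617.45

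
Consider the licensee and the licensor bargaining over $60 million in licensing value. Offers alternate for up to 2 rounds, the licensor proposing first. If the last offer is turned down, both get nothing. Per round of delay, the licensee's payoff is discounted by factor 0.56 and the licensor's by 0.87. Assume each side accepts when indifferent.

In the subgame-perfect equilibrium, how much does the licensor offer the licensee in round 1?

33.6

Round 2 (the licensee proposes): rejection yields 0 for the licensor; the licensee offers 0 and keeps 60.
Round 1 (the licensor proposes): the licensee can get 60 next round, worth 0.56 × 60 = 33.6 now, so the licensor offers 33.6, keeping 26.4.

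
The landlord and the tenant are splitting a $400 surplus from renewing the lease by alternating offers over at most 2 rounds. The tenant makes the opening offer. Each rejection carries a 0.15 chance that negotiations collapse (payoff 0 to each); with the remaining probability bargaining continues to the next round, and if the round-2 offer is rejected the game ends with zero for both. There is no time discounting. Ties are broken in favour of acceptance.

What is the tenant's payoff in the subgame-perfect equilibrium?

60

By backward induction:
Round 2 (the landlord proposes): the tenant will accept anything ≥ 0, so the landlord offers 0 and keeps 400.
Round 1 (the tenant proposes): rejecting gives the landlord an expected 0.85 × 400 = 340, so the tenant offers 340, keeping 60.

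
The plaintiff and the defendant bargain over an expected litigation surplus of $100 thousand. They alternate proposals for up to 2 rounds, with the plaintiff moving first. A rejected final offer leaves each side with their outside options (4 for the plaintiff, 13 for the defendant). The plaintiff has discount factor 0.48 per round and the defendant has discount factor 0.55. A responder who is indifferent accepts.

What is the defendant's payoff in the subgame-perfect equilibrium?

52.8

Work backward from the last round.
Round 2 (the defendant proposes): the plaintiff gets 4 if talks fail, so the defendant offers 4 and keeps 96.
Round 1 (the plaintiff proposes): the defendant can get 96 next round, worth 0.55 × 96 = 52.8 now, so the plaintiff offers 52.8, keeping 47.2.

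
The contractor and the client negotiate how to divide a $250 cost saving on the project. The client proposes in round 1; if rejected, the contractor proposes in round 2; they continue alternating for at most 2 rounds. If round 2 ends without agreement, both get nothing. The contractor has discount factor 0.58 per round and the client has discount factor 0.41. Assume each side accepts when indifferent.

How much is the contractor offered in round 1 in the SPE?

145

Round 2 (the contractor proposes): the client will accept anything ≥ 0, so the contractor offers 0 and keeps 250.
Round 1 (the client proposes): the contractor can get 250 next round, worth 0.58 × 250 = 145 now. The client offers 145 and keeps 250 − 145 = 105.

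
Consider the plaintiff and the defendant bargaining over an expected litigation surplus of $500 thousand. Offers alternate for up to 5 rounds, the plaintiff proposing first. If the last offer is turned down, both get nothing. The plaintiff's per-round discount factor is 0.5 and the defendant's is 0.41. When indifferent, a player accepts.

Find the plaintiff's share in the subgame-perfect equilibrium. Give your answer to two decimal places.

376.49

Round 5 (the plaintiff proposes): rejection yields 0 for the defendant; the plaintiff offers 0 and keeps 500.
Round 4 (the defendant proposes): the plaintiff can get 500 next round, worth 0.5 × 500 = 250 now; the defendant offers that and keeps 250.
Round 3 (the plaintiff proposes): the defendant can get 250 next round, worth 0.41 × 250 = 102.5 now. The plaintiff offers 102.5 and keeps 500 − 102.5 = 397.5.
Round 2 (the defendant proposes): the plaintiff can get 397.5 next round, worth 0.5 × 397.5 = 198.75 now, so the defendant offers 198.75, keeping 301.25.
Round 1 (the plaintiff proposes): the defendant can get 301.25 next round, worth 0.41 × 301.25 = 123.5125 now, so the plaintiff offers 123.5125, keeping 376.4875.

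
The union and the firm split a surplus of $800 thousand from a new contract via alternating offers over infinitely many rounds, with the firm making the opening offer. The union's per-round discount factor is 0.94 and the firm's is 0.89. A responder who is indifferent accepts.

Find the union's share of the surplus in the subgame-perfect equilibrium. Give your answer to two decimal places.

When the firm proposes, the union accepts any offer worth at least 0.94 times what the union would get by proposing next round; and vice versa.
This gives x = 800 − 0.94y and y = 800 − 0.89x, where x and y are each side's share when it proposes.
Hence (1 − 0.94·0.89)x = 800(1 − 0.94), i.e. 0.1634·x = 48.
x ≈ 293.7576; the union's share is 800 − x ≈ 506.2424.

506.24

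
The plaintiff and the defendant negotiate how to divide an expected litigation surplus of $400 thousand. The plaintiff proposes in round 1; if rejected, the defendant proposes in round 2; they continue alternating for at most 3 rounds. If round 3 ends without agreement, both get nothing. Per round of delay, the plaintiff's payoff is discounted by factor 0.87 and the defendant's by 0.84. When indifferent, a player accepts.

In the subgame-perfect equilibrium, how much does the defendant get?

Solve by backward induction from round 3.
Round 3 (the plaintiff proposes): rejection yields 0 for the defendant; the plaintiff offers 0 and keeps 400.
Round 2 (the defendant proposes): the plaintiff can get 400 next round, worth 0.87 × 400 = 348 now, so the defendant offers 348, keeping 52.
Round 1 (the plaintiff proposes): the defendant can get 52 next round, worth 0.84 × 52 = 43.68 now; the plaintiff offers that and keeps 356.32.

43.68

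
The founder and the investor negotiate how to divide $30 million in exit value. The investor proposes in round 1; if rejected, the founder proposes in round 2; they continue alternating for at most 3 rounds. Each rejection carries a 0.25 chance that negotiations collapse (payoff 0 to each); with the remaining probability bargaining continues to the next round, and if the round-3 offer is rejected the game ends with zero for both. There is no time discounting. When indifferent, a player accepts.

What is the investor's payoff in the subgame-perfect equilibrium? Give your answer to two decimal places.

24.38

By backward induction:
Round 3 (the investor proposes): rejection yields 0 for the founder; the investor offers 0 and keeps 30.
Round 2 (the founder proposes): rejecting gives the investor an expected 0.75 × 30 = 22.5; the founder offers that and keeps 7.5.
Round 1 (the investor proposes): rejecting gives the founder an expected 0.75 × 7.5 = 5.625; the investor offers that and keeps 24.375.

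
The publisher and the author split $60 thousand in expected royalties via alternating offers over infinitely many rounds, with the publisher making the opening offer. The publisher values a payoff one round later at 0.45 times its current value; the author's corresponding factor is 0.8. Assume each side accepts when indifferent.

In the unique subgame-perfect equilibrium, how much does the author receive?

Let x be the publisher's share when the publisher proposes and y be the author's share when the author proposes.
The author accepts iff offered ≥ 0.8·y, so x = 60 − 0.8y. Symmetrically y = 60 − 0.45x.
Substituting: x = 60 − 0.8(60 − 0.45x), giving x(1 − 0.45·0.8) = 60(1 − 0.8).
So x = 60 × 0.2 / 0.64 = 18.75, and the author receives 60 − x = 41.25.

41.25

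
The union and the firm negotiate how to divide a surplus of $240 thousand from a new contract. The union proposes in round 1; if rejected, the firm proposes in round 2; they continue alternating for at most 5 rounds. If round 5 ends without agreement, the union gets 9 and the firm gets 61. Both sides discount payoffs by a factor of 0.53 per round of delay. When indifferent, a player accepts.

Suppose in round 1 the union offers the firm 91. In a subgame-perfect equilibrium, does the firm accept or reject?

Accept

Work out the firm's continuation value if the offer is rejected.
Round 5 (the union proposes): the firm gets 61 if talks fail, so the union offers 61 and keeps 179.
Round 4 (the firm proposes): the union can get 179 next round, worth 0.53 × 179 = 94.87 now; the firm offers that and keeps 145.13.
Round 3 (the union proposes): the firm can get 145.13 next round, worth 0.53 × 145.13 = 76.9189 now; the union offers that and keeps 163.0811.
Round 2 (the firm proposes): the union can get 163.0811 next round, worth 0.53 × 163.0811 = 86.432983 now. The firm offers 86.432983 and keeps 240 − 86.432983 = 153.567017.
So by rejecting in round 1, the firm gets 153.567017 next round, worth 0.53 × 153.567017 = 81.39051901 now.
Offer 91 ≥ 81.39051901, so the firm accepts.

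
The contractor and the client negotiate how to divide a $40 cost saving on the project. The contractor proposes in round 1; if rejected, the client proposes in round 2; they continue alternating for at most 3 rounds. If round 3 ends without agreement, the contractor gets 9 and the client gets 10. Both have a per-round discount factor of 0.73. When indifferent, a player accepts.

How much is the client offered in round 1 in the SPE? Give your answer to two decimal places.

Round 3 (the contractor proposes): the client gets 10 if talks fail, so the contractor offers 10 and keeps 30.
Round 2 (the client proposes): the contractor can get 30 next round, worth 0.73 × 30 = 21.9 now; the client offers that and keeps 18.1.
Round 1 (the contractor proposes): the client can get 18.1 next round, worth 0.73 × 18.1 = 13.213 now, so the contractor offers 13.213, keeping 26.787.

13.21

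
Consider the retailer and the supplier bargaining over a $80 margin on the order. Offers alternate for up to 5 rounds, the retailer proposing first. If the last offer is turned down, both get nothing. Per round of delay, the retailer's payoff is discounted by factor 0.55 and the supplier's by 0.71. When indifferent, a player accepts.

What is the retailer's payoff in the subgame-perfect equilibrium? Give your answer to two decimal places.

44.46

Round 5 (the retailer proposes): rejection yields 0 for the supplier; the retailer offers 0 and keeps 80.
Round 4 (the supplier proposes): the retailer can get 80 next round, worth 0.55 × 80 = 44 now, so the supplier offers 44, keeping 36.
Round 3 (the retailer proposes): the supplier can get 36 next round, worth 0.71 × 36 = 25.56 now; the retailer offers that and keeps 54.44.
Round 2 (the supplier proposes): the retailer can get 54.44 next round, worth 0.55 × 54.44 = 29.942 now. The supplier offers 29.942 and keeps 80 − 29.942 = 50.058.
Round 1 (the retailer proposes): the supplier can get 50.058 next round, worth 0.71 × 50.058 = 35.54118 now; the retailer offers that and keeps 44.45882.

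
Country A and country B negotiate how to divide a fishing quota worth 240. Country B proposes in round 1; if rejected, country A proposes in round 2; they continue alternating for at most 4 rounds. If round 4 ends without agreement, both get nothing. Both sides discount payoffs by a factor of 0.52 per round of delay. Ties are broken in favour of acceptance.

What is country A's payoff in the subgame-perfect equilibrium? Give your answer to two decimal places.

By backward induction:
Round 4 (country A proposes): rejection yields 0 for country B; country A offers 0 and keeps 240.
Round 3 (country B proposes): country A can get 240 next round, worth 0.52 × 240 = 124.8 now, so country B offers 124.8, keeping 115.2.
Round 2 (country A proposes): country B can get 115.2 next round, worth 0.52 × 115.2 = 59.904 now. Country A offers 59.904 and keeps 240 − 59.904 = 180.096.
Round 1 (country B proposes): country A can get 180.096 next round, worth 0.52 × 180.096 = 93.64992 now; country B offers that and keeps 146.35008.

93.65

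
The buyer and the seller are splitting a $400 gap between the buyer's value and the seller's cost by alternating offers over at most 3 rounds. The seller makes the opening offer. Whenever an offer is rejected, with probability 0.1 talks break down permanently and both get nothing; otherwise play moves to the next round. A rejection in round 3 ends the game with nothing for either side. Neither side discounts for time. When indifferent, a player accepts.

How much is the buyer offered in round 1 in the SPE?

36

Round 3 (the seller proposes): rejection yields 0 for the buyer; the seller offers 0 and keeps 400.
Round 2 (the buyer proposes): rejecting gives the seller an expected 0.9 × 400 = 360, so the buyer offers 360, keeping 40.
Round 1 (the seller proposes): rejecting gives the buyer an expected 0.9 × 40 = 36; the seller offers that and keeps 364.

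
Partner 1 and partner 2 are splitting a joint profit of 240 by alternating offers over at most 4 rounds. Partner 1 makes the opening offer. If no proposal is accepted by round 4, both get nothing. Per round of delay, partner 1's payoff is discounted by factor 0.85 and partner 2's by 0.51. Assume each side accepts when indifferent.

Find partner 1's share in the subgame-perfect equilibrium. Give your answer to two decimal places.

168.58

Round 4 (partner 2 proposes): partner 1 will accept anything ≥ 0, so partner 2 offers 0 and keeps 240.
Round 3 (partner 1 proposes): partner 2 can get 240 next round, worth 0.51 × 240 = 122.4 now, so partner 1 offers 122.4, keeping 117.6.
Round 2 (partner 2 proposes): partner 1 can get 117.6 next round, worth 0.85 × 117.6 = 99.96 now, so partner 2 offers 99.96, keeping 140.04.
Round 1 (partner 1 proposes): partner 2 can get 140.04 next round, worth 0.51 × 140.04 = 71.4204 now, so partner 1 offers 71.4204, keeping 168.5796.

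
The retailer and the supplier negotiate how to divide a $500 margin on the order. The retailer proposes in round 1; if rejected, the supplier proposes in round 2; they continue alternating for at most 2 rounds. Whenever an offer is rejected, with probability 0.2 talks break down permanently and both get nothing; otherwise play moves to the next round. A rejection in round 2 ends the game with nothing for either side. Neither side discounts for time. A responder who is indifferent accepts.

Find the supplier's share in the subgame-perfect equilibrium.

Round 2 (the supplier proposes): rejection yields 0 for the retailer; the supplier offers 0 and keeps 500.
Round 1 (the retailer proposes): rejecting gives the supplier an expected 0.8 × 500 = 400. The retailer offers 400 and keeps 500 − 400 = 100.

400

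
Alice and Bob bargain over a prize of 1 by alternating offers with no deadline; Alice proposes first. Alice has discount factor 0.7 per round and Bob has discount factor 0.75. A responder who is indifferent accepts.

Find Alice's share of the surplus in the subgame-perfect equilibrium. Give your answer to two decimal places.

Let x be Alice's share when Alice proposes and y be Bob's share when Bob proposes.
Bob accepts iff offered ≥ 0.75·y, so x = 1 − 0.75y. Symmetrically y = 1 − 0.7x.
Substituting: x = 1 − 0.75(1 − 0.7x), giving x(1 − 0.7·0.75) = 1(1 − 0.75).
So x = 1 × 0.25 / 0.475 ≈ 0.5263, and Bob receives 1 − x ≈ 0.4737.

0.53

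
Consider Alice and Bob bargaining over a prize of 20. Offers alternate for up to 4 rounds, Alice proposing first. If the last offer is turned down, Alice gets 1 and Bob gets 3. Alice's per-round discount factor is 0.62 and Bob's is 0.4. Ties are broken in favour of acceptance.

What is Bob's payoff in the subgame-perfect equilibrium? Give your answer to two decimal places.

4.92

Round 4 (Bob proposes): Alice gets 1 if talks fail, so Bob offers 1 and keeps 19.
Round 3 (Alice proposes): Bob can get 19 next round, worth 0.4 × 19 = 7.6 now, so Alice offers 7.6, keeping 12.4.
Round 2 (Bob proposes): Alice can get 12.4 next round, worth 0.62 × 12.4 = 7.688 now. Bob offers 7.688 and keeps 20 − 7.688 = 12.312.
Round 1 (Alice proposes): Bob can get 12.312 next round, worth 0.4 × 12.312 = 4.9248 now, so Alice offers 4.9248, keeping 15.0752.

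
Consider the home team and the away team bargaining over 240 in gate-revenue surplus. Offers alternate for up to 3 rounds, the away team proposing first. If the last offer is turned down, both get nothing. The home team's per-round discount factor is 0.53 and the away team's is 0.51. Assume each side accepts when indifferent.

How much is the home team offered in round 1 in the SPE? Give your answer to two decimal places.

Work backward from the last round.
Round 3 (the away team proposes): rejection yields 0 for the home team; the away team offers 0 and keeps 240.
Round 2 (the home team proposes): the away team can get 240 next round, worth 0.51 × 240 = 122.4 now, so the home team offers 122.4, keeping 117.6.
Round 1 (the away team proposes): the home team can get 117.6 next round, worth 0.53 × 117.6 = 62.328 now. The away team offers 62.328 and keeps 240 − 62.328 = 177.672.

62.33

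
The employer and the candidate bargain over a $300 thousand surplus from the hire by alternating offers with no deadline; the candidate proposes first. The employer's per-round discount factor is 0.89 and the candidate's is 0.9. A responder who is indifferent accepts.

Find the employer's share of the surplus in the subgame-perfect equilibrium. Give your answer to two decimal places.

In a stationary SPE each proposer offers the other exactly their discounted continuation value.
If the candidate keeps x when proposing and the employer keeps y when proposing, then x = 300 − 0.89y and y = 300 − 0.9x.
Solving: x = 300(1 − 0.89) / (1 − 0.9·0.89) = 33 / 0.199 ≈ 165.8291.
The employer gets 300 − 165.8291 ≈ 134.1709.

134.17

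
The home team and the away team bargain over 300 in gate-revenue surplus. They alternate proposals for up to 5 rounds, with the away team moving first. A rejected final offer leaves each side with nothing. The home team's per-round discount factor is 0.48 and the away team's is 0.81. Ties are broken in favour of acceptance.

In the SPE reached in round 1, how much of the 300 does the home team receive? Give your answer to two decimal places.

Round 5 (the away team proposes): rejection yields 0 for the home team; the away team offers 0 and keeps 300.
Round 4 (the home team proposes): the away team can get 300 next round, worth 0.81 × 300 = 243 now; the home team offers that and keeps 57.
Round 3 (the away team proposes): the home team can get 57 next round, worth 0.48 × 57 = 27.36 now, so the away team offers 27.36, keeping 272.64.
Round 2 (the home team proposes): the away team can get 272.64 next round, worth 0.81 × 272.64 = 220.8384 now. The home team offers 220.8384 and keeps 300 − 220.8384 = 79.1616.
Round 1 (the away team proposes): the home team can get 79.1616 next round, worth 0.48 × 79.1616 = 37.997568 now. The away team offers 37.997568 and keeps 300 − 37.997568 = 262.002432.

38.00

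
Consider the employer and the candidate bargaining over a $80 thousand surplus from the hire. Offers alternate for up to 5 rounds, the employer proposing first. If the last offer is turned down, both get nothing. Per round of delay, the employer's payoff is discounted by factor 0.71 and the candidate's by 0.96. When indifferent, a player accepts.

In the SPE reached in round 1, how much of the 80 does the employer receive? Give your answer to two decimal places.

Solve by backward induction from round 5.
Round 5 (the employer proposes): rejection yields 0 for the candidate; the employer offers 0 and keeps 80.
Round 4 (the candidate proposes): the employer can get 80 next round, worth 0.71 × 80 = 56.8 now, so the candidate offers 56.8, keeping 23.2.
Round 3 (the employer proposes): the candidate can get 23.2 next round, worth 0.96 × 23.2 = 22.272 now. The employer offers 22.272 and keeps 80 − 22.272 = 57.728.
Round 2 (the candidate proposes): the employer can get 57.728 next round, worth 0.71 × 57.728 = 40.98688 now; the candidate offers that and keeps 39.01312.
Round 1 (the employer proposes): the candidate can get 39.01312 next round, worth 0.96 × 39.01312 = 37.4525952 now; the employer offers that and keeps 42.5474048.

42.55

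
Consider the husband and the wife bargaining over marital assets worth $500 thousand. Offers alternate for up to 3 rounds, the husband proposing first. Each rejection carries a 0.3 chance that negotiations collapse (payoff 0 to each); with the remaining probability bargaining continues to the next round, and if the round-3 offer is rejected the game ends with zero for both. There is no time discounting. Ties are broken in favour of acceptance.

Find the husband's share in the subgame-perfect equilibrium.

Round 3 (the husband proposes): the wife will accept anything ≥ 0, so the husband offers 0 and keeps 500.
Round 2 (the wife proposes): rejecting gives the husband an expected 0.7 × 500 = 350. The wife offers 350 and keeps 500 − 350 = 150.
Round 1 (the husband proposes): rejecting gives the wife an expected 0.7 × 150 = 105. The husband offers 105 and keeps 500 − 105 = 395.

395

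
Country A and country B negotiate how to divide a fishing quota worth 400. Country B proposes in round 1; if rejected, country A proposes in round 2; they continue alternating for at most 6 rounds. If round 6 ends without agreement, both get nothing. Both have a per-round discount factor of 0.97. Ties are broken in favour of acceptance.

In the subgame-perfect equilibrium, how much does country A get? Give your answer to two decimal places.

366.09

Round 6 (country A proposes): rejection yields 0 for country B; country A offers 0 and keeps 400.
Round 5 (country B proposes): country A can get 400 next round, worth 0.97 × 400 = 388 now. Country B offers 388 and keeps 400 − 388 = 12.
Round 4 (country A proposes): country B can get 12 next round, worth 0.97 × 12 = 11.64 now; country A offers that and keeps 388.36.
Round 3 (country B proposes): country A can get 388.36 next round, worth 0.97 × 388.36 = 376.7092 now; country B offers that and keeps 23.2908.
Round 2 (country A proposes): country B can get 23.2908 next round, worth 0.97 × 23.2908 = 22.592076 now, so country A offers 22.592076, keeping 377.407924.
Round 1 (country B proposes): country A can get 377.407924 next round, worth 0.97 × 377.407924 = 366.08568628 now; country B offers that and keeps 33.91431372.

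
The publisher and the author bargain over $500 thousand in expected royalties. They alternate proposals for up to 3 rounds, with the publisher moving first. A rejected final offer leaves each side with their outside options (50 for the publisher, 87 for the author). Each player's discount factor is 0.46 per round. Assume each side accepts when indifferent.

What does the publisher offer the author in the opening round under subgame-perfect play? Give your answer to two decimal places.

142.61

Round 3 (the publisher proposes): the author gets 87 if talks fail, so the publisher offers 87 and keeps 413.
Round 2 (the author proposes): the publisher can get 413 next round, worth 0.46 × 413 = 189.98 now. The author offers 189.98 and keeps 500 − 189.98 = 310.02.
Round 1 (the publisher proposes): the author can get 310.02 next round, worth 0.46 × 310.02 = 142.6092 now. The publisher offers 142.6092 and keeps 500 − 142.6092 = 357.3908.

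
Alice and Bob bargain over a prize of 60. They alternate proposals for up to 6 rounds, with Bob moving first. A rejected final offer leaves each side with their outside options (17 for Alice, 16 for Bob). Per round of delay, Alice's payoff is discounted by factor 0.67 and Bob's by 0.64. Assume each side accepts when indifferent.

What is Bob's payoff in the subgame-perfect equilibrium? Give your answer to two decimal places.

33.90

Round 6 (Alice proposes): Bob gets 16 if talks fail, so Alice offers 16 and keeps 44.
Round 5 (Bob proposes): Alice can get 44 next round, worth 0.67 × 44 = 29.48 now; Bob offers that and keeps 30.52.
Round 4 (Alice proposes): Bob can get 30.52 next round, worth 0.64 × 30.52 = 19.5328 now, so Alice offers 19.5328, keeping 40.4672.
Round 3 (Bob proposes): Alice can get 40.4672 next round, worth 0.67 × 40.4672 = 27.113024 now, so Bob offers 27.113024, keeping 32.886976.
Round 2 (Alice proposes): Bob can get 32.886976 next round, worth 0.64 × 32.886976 = 21.04766464 now. Alice offers 21.04766464 and keeps 60 − 21.04766464 = 38.95233536.
Round 1 (Bob proposes): Alice can get 38.95233536 next round, worth 0.67 × 38.95233536 = 26.0980646912 now; Bob offers that and keeps 33.9019353088.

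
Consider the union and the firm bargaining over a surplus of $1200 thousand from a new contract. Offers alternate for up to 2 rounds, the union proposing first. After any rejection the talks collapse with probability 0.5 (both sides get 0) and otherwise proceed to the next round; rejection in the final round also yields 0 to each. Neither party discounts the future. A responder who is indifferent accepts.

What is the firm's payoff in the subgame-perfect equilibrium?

600

Round 2 (the firm proposes): rejection yields 0 for the union; the firm offers 0 and keeps 1200.
Round 1 (the union proposes): rejecting gives the firm an expected 0.5 × 1200 = 600, so the union offers 600, keeping 600.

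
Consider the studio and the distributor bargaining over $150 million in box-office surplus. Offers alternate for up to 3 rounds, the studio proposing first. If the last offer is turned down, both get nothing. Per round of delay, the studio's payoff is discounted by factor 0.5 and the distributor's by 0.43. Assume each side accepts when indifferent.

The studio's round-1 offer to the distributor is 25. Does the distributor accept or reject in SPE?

Round 3 (the studio proposes): the distributor will accept anything ≥ 0, so the studio offers 0 and keeps 150.
Round 2 (the distributor proposes): the studio can get 150 next round, worth 0.5 × 150 = 75 now, so the distributor offers 75, keeping 75.
So by rejecting in round 1, the distributor gets 75 next round, worth 0.43 × 75 = 32.25 now.
Offer 25 < 32.25, so the distributor rejects.

Reject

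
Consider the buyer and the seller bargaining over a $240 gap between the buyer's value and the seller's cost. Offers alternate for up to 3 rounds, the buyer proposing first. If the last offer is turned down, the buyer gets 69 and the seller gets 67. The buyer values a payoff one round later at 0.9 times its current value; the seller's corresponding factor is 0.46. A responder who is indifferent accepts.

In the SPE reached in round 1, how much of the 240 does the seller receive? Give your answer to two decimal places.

38.78

Work backward from the last round.
Round 3 (the buyer proposes): the seller gets 67 if talks fail, so the buyer offers 67 and keeps 173.
Round 2 (the seller proposes): the buyer can get 173 next round, worth 0.9 × 173 = 155.7 now, so the seller offers 155.7, keeping 84.3.
Round 1 (the buyer proposes): the seller can get 84.3 next round, worth 0.46 × 84.3 = 38.778 now, so the buyer offers 38.778, keeping 201.222.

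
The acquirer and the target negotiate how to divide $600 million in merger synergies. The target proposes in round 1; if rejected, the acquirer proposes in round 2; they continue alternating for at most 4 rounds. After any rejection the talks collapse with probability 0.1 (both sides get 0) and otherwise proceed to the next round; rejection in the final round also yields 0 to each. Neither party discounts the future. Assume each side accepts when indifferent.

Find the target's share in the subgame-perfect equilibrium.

108.6

Round 4 (the acquirer proposes): the target will accept anything ≥ 0, so the acquirer offers 0 and keeps 600.
Round 3 (the target proposes): rejecting gives the acquirer an expected 0.9 × 600 = 540; the target offers that and keeps 60.
Round 2 (the acquirer proposes): rejecting gives the target an expected 0.9 × 60 = 54; the acquirer offers that and keeps 546.
Round 1 (the target proposes): rejecting gives the acquirer an expected 0.9 × 546 = 491.4, so the target offers 491.4, keeping 108.6.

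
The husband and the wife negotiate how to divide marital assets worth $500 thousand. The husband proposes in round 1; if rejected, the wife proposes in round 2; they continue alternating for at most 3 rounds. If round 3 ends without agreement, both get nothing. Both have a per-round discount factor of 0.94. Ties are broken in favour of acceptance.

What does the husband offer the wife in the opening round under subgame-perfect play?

Round 3 (the husband proposes): the wife will accept anything ≥ 0, so the husband offers 0 and keeps 500.
Round 2 (the wife proposes): the husband can get 500 next round, worth 0.94 × 500 = 470 now; the wife offers that and keeps 30.
Round 1 (the husband proposes): the wife can get 30 next round, worth 0.94 × 30 = 28.2 now, so the husband offers 28.2, keeping 471.8.

28.2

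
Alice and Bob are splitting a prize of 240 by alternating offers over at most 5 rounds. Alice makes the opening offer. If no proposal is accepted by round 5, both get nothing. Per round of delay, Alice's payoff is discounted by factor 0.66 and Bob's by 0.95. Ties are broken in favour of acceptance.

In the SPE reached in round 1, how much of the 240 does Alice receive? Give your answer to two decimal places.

Round 5 (Alice proposes): Bob will accept anything ≥ 0, so Alice offers 0 and keeps 240.
Round 4 (Bob proposes): Alice can get 240 next round, worth 0.66 × 240 = 158.4 now; Bob offers that and keeps 81.6.
Round 3 (Alice proposes): Bob can get 81.6 next round, worth 0.95 × 81.6 = 77.52 now, so Alice offers 77.52, keeping 162.48.
Round 2 (Bob proposes): Alice can get 162.48 next round, worth 0.66 × 162.48 = 107.2368 now; Bob offers that and keeps 132.7632.
Round 1 (Alice proposes): Bob can get 132.7632 next round, worth 0.95 × 132.7632 = 126.12504 now; Alice offers that and keeps 113.87496.

113.87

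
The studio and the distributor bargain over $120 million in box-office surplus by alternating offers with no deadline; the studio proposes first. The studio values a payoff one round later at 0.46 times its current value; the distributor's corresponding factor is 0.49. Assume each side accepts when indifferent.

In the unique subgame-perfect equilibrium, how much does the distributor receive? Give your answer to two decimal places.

When the studio proposes, the distributor accepts any offer worth at least 0.49 times what the distributor would get by proposing next round; and vice versa.
This gives x = 120 − 0.49y and y = 120 − 0.46x, where x and y are each side's share when it proposes.
Hence (1 − 0.49·0.46)x = 120(1 − 0.49), i.e. 0.7746·x = 61.2.
x ≈ 79.0085; the distributor's share is 120 − x ≈ 40.9915.

40.99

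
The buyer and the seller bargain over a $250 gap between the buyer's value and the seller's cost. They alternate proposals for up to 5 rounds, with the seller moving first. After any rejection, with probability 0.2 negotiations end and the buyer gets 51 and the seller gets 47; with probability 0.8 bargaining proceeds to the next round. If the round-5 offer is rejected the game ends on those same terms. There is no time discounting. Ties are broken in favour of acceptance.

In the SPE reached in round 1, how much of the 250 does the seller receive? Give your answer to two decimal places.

Round 5 (the seller proposes): the buyer gets 51 if talks fail, so the seller offers 51 and keeps 199.
Round 4 (the buyer proposes): rejecting gives the seller an expected 0.8 × 199 + 0.2 × 47 = 168.6. The buyer offers 168.6 and keeps 250 − 168.6 = 81.4.
Round 3 (the seller proposes): rejecting gives the buyer an expected 0.8 × 81.4 + 0.2 × 51 = 75.32, so the seller offers 75.32, keeping 174.68.
Round 2 (the buyer proposes): rejecting gives the seller an expected 0.8 × 174.68 + 0.2 × 47 = 149.144, so the buyer offers 149.144, keeping 100.856.
Round 1 (the seller proposes): rejecting gives the buyer an expected 0.8 × 100.856 + 0.2 × 51 = 90.8848, so the seller offers 90.8848, keeping 159.1152.

159.12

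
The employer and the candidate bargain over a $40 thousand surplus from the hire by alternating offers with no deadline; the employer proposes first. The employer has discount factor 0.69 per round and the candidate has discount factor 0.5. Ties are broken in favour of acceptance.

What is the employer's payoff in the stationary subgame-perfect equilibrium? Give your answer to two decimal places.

Let x be the employer's share when the employer proposes and y be the candidate's share when the candidate proposes.
The candidate accepts iff offered ≥ 0.5·y, so x = 40 − 0.5y. Symmetrically y = 40 − 0.69x.
Substituting: x = 40 − 0.5(40 − 0.69x), giving x(1 − 0.69·0.5) = 40(1 − 0.5).
So x = 40 × 0.5 / 0.655 ≈ 30.5344, and the candidate receives 40 − x ≈ 9.4656.

30.53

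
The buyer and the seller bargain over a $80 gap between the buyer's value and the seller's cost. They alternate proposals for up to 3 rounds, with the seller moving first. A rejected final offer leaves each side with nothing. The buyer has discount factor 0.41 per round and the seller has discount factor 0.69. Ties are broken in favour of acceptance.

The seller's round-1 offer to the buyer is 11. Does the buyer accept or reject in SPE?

Accept

Round 3 (the seller proposes): rejection yields 0 for the buyer; the seller offers 0 and keeps 80.
Round 2 (the buyer proposes): the seller can get 80 next round, worth 0.69 × 80 = 55.2 now, so the buyer offers 55.2, keeping 24.8.
So by rejecting in round 1, the buyer gets 24.8 next round, worth 0.41 × 24.8 = 10.168 now.
Offer 11 ≥ 10.168, so the buyer accepts.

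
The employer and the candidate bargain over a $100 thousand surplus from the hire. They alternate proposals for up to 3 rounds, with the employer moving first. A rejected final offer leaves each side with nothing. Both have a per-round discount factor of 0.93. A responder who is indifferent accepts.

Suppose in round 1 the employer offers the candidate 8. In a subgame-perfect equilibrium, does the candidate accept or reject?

Accept

Work out the candidate's continuation value if the offer is rejected.
Round 3 (the employer proposes): the candidate will accept anything ≥ 0, so the employer offers 0 and keeps 100.
Round 2 (the candidate proposes): the employer can get 100 next round, worth 0.93 × 100 = 93 now, so the candidate offers 93, keeping 7.
So by rejecting in round 1, the candidate gets 7 next round, worth 0.93 × 7 = 6.51 now.
Offer 8 ≥ 6.51, so the candidate accepts.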